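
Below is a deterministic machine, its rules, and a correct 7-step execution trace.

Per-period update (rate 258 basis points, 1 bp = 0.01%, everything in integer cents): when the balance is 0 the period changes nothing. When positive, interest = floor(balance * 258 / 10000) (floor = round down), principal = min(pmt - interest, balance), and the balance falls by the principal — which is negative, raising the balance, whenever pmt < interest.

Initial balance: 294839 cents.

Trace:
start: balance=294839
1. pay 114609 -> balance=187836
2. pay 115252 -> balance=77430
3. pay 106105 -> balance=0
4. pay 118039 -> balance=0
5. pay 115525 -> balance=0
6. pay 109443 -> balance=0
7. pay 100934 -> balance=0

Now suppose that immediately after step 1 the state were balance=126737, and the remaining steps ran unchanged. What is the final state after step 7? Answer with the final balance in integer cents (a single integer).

0

state after step 1 := balance=126737
2. pay 115252 -> balance=14754
3. pay 106105 -> balance=0
4. pay 118039 -> balance=0
5. pay 115525 -> balance=0
6. pay 109443 -> balance=0
7. pay 100934 -> balance=0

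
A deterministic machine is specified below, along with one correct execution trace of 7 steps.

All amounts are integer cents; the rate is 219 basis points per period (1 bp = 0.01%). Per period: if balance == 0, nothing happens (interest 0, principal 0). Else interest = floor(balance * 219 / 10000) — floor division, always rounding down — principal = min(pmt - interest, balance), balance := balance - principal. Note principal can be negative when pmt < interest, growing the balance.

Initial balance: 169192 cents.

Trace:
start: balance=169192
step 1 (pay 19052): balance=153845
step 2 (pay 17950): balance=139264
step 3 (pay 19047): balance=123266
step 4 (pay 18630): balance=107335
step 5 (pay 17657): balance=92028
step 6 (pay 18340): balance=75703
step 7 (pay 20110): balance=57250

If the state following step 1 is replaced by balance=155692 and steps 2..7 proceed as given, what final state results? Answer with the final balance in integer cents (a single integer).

59353

state after step 1 := balance=155692
step 2 (pay 17950): balance=141151
step 3 (pay 19047): balance=125195
step 4 (pay 18630): balance=109306
step 5 (pay 17657): balance=94042
step 6 (pay 18340): balance=77761
step 7 (pay 20110): balance=59353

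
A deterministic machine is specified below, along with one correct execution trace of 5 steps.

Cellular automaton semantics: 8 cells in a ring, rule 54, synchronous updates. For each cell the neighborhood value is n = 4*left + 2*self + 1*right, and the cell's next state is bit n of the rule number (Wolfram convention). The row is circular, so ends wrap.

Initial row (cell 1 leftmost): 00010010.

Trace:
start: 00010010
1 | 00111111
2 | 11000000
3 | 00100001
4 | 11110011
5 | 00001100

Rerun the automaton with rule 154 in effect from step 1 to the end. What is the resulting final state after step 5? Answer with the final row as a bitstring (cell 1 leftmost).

11010010

(re-executing steps 1..5 under rule 154; state before step 1: 00010010)
1 | 00101101
2 | 11001000
3 | 10110101
4 | 00100001
5 | 11010010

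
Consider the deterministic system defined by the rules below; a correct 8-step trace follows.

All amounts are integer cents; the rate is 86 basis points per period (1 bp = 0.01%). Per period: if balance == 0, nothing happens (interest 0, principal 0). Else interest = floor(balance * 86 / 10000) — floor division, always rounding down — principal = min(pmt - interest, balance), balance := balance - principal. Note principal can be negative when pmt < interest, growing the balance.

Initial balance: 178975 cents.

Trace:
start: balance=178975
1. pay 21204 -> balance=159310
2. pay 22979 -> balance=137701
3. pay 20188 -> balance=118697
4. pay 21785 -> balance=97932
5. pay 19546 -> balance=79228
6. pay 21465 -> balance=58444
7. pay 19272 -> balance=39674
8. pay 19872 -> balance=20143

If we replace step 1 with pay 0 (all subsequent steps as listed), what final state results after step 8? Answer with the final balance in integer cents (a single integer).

(re-executing from step 1 with the substitution; state before step 1: balance=178975)
1. pay 0 -> balance=180514
2. pay 22979 -> balance=159087
3. pay 20188 -> balance=140267
4. pay 21785 -> balance=119688
5. pay 19546 -> balance=101171
6. pay 21465 -> balance=80576
7. pay 19272 -> balance=61996
8. pay 19872 -> balance=42657

42657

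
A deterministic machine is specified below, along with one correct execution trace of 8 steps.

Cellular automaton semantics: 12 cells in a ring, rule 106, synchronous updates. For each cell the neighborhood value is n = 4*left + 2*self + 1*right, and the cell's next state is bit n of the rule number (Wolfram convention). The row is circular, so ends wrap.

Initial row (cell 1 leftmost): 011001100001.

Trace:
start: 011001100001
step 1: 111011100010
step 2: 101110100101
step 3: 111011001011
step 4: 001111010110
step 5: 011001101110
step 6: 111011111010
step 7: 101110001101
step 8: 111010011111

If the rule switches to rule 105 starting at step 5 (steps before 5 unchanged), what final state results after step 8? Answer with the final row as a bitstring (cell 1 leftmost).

100010001000

(re-executing steps 5..8 under rule 105; state before step 5: 001111010110)
step 5: 101001101110
step 6: 010001111011
step 7: 100101001111
step 8: 100010001000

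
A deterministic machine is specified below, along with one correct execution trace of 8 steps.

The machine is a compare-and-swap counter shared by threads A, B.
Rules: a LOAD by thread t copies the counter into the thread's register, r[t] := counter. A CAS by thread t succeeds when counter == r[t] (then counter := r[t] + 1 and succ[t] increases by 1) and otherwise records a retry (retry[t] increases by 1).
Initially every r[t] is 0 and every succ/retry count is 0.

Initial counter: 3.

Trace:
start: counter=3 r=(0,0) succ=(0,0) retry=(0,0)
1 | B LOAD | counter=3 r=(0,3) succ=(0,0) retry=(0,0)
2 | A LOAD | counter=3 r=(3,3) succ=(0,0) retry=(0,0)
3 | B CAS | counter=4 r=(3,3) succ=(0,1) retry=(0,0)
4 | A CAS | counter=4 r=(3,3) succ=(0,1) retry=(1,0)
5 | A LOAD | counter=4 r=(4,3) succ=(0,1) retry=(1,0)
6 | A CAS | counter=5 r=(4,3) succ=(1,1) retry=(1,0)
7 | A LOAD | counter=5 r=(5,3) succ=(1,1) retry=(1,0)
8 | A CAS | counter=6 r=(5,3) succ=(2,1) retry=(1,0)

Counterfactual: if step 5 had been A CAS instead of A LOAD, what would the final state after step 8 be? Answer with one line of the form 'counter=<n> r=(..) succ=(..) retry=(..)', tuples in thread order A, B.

counter=5 r=(4,3) succ=(1,1) retry=(3,0)

(re-executing from step 5 with the substitution; state before step 5: counter=4 r=(3,3) succ=(0,1) retry=(1,0))
5 | A CAS | counter=4 r=(3,3) succ=(0,1) retry=(2,0)
6 | A CAS | counter=4 r=(3,3) succ=(0,1) retry=(3,0)
7 | A LOAD | counter=4 r=(4,3) succ=(0,1) retry=(3,0)
8 | A CAS | counter=5 r=(4,3) succ=(1,1) retry=(3,0)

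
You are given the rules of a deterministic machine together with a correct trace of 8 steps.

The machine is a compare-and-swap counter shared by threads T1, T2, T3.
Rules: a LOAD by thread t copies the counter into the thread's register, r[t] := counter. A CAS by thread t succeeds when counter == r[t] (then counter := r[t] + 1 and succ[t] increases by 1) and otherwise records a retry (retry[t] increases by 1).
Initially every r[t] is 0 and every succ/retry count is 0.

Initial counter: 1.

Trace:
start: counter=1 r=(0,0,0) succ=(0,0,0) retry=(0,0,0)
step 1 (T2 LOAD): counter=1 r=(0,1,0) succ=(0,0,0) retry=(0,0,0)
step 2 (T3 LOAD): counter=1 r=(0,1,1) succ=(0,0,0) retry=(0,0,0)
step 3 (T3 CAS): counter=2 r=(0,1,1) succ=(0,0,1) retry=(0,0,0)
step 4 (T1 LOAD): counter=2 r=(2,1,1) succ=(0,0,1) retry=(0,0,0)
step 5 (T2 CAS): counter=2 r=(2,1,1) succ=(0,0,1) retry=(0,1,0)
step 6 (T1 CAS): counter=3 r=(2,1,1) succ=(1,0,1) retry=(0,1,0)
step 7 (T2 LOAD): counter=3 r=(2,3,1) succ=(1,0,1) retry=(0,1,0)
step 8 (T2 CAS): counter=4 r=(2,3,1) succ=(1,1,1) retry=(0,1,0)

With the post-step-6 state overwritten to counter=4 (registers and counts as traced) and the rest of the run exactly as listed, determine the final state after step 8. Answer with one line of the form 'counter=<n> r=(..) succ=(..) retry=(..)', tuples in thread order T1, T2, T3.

counter=5 r=(2,4,1) succ=(1,1,1) retry=(0,1,0)

state after step 6 := counter=4 r=(2,1,1) succ=(1,0,1) retry=(0,1,0)
step 7 (T2 LOAD): counter=4 r=(2,4,1) succ=(1,0,1) retry=(0,1,0)
step 8 (T2 CAS): counter=5 r=(2,4,1) succ=(1,1,1) retry=(0,1,0)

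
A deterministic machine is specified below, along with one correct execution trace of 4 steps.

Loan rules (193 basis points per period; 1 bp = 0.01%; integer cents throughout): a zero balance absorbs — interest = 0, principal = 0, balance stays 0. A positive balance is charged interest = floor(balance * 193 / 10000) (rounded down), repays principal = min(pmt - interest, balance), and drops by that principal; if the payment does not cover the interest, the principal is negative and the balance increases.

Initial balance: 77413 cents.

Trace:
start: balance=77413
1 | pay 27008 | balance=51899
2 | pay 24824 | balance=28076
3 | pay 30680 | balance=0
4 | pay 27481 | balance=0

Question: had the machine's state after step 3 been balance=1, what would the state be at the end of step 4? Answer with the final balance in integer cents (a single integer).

state after step 3 := balance=1
4 | pay 27481 | balance=0

0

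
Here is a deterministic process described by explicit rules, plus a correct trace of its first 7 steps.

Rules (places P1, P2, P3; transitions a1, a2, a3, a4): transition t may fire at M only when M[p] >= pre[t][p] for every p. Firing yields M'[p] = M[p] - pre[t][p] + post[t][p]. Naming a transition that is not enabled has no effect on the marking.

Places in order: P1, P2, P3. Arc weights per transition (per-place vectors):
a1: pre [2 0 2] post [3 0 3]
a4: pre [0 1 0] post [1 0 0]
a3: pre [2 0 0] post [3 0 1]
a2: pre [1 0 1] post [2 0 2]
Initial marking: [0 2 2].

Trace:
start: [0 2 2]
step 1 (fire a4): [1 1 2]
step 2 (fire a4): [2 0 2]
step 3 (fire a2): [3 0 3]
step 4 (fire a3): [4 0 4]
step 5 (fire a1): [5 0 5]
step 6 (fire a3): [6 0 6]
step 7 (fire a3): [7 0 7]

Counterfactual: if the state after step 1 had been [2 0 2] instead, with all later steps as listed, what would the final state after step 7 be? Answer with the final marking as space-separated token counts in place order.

state after step 1 := [2 0 2]
step 2 (fire a4): [2 0 2]
step 3 (fire a2): [3 0 3]
step 4 (fire a3): [4 0 4]
step 5 (fire a1): [5 0 5]
step 6 (fire a3): [6 0 6]
step 7 (fire a3): [7 0 7]

7 0 7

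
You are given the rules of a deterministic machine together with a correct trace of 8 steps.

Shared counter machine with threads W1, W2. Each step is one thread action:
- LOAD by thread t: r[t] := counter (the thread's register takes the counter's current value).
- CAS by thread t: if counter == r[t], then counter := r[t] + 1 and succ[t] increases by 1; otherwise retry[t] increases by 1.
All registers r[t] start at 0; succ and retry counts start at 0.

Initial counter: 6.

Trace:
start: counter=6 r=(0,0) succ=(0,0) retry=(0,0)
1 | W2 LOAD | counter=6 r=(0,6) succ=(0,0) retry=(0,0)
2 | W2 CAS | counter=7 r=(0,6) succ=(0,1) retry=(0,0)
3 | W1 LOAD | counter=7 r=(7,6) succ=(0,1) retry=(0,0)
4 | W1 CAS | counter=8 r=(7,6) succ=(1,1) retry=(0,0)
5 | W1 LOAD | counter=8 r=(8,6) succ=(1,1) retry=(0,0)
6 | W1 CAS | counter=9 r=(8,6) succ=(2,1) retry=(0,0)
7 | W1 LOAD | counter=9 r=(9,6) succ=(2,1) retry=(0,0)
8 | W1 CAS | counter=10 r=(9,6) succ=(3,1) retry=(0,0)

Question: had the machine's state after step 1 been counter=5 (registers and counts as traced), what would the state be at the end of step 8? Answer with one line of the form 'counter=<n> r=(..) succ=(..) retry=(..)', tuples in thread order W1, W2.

state after step 1 := counter=5 r=(0,6) succ=(0,0) retry=(0,0)
2 | W2 CAS | counter=5 r=(0,6) succ=(0,0) retry=(0,1)
3 | W1 LOAD | counter=5 r=(5,6) succ=(0,0) retry=(0,1)
4 | W1 CAS | counter=6 r=(5,6) succ=(1,0) retry=(0,1)
5 | W1 LOAD | counter=6 r=(6,6) succ=(1,0) retry=(0,1)
6 | W1 CAS | counter=7 r=(6,6) succ=(2,0) retry=(0,1)
7 | W1 LOAD | counter=7 r=(7,6) succ=(2,0) retry=(0,1)
8 | W1 CAS | counter=8 r=(7,6) succ=(3,0) retry=(0,1)

counter=8 r=(7,6) succ=(3,0) retry=(0,1)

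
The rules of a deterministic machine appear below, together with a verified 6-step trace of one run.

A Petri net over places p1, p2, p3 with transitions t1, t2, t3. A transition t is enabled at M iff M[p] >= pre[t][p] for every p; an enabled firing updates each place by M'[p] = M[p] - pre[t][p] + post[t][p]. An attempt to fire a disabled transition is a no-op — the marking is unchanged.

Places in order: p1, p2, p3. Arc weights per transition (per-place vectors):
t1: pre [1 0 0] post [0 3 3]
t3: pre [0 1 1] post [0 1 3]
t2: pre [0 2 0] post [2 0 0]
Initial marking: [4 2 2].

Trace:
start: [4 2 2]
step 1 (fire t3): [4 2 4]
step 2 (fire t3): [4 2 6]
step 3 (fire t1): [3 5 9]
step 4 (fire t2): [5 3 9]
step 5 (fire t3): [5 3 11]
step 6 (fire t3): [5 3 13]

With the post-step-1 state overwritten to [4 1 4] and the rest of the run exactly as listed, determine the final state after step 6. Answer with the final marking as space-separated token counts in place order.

state after step 1 := [4 1 4]
step 2 (fire t3): [4 1 6]
step 3 (fire t1): [3 4 9]
step 4 (fire t2): [5 2 9]
step 5 (fire t3): [5 2 11]
step 6 (fire t3): [5 2 13]

5 2 13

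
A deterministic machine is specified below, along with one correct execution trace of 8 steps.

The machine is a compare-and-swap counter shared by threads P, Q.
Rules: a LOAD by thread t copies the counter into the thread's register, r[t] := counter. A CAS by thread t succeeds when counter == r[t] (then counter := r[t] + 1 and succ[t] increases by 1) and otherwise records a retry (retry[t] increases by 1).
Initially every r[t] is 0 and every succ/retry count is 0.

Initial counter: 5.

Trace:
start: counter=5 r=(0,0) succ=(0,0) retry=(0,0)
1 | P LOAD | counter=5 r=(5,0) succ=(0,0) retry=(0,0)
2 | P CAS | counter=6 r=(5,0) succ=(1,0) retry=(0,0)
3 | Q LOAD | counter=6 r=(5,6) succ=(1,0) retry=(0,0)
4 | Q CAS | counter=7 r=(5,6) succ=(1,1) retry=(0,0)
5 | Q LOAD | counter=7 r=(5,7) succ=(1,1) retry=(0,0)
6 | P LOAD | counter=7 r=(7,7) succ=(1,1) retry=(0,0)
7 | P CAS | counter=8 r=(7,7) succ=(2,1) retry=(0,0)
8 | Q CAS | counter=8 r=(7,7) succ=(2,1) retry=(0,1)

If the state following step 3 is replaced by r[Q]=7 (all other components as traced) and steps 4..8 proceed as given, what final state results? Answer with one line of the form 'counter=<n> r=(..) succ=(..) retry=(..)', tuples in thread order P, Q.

state after step 3 := counter=6 r=(5,7) succ=(1,0) retry=(0,0)
4 | Q CAS | counter=6 r=(5,7) succ=(1,0) retry=(0,1)
5 | Q LOAD | counter=6 r=(5,6) succ=(1,0) retry=(0,1)
6 | P LOAD | counter=6 r=(6,6) succ=(1,0) retry=(0,1)
7 | P CAS | counter=7 r=(6,6) succ=(2,0) retry=(0,1)
8 | Q CAS | counter=7 r=(6,6) succ=(2,0) retry=(0,2)

counter=7 r=(6,6) succ=(2,0) retry=(0,2)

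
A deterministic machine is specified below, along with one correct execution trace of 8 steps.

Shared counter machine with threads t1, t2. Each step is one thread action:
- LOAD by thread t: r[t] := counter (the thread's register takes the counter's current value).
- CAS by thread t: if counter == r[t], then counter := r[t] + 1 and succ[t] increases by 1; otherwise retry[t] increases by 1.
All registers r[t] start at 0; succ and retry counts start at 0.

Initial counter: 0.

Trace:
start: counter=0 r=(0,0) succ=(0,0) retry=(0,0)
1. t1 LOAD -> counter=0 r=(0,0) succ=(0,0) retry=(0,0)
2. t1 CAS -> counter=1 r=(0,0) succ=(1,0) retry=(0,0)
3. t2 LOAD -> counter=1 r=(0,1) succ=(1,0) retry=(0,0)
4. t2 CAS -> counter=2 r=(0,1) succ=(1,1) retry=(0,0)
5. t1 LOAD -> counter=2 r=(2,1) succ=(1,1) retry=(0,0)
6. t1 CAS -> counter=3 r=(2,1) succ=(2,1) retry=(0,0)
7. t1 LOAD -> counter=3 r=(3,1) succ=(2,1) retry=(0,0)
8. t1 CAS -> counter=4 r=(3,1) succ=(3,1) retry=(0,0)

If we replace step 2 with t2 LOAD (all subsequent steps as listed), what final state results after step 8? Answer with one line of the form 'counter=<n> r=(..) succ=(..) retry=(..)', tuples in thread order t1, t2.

counter=3 r=(2,0) succ=(2,1) retry=(0,0)

(re-executing from step 2 with the substitution; state before step 2: counter=0 r=(0,0) succ=(0,0) retry=(0,0))
2. t2 LOAD -> counter=0 r=(0,0) succ=(0,0) retry=(0,0)
3. t2 LOAD -> counter=0 r=(0,0) succ=(0,0) retry=(0,0)
4. t2 CAS -> counter=1 r=(0,0) succ=(0,1) retry=(0,0)
5. t1 LOAD -> counter=1 r=(1,0) succ=(0,1) retry=(0,0)
6. t1 CAS -> counter=2 r=(1,0) succ=(1,1) retry=(0,0)
7. t1 LOAD -> counter=2 r=(2,0) succ=(1,1) retry=(0,0)
8. t1 CAS -> counter=3 r=(2,0) succ=(2,1) retry=(0,0)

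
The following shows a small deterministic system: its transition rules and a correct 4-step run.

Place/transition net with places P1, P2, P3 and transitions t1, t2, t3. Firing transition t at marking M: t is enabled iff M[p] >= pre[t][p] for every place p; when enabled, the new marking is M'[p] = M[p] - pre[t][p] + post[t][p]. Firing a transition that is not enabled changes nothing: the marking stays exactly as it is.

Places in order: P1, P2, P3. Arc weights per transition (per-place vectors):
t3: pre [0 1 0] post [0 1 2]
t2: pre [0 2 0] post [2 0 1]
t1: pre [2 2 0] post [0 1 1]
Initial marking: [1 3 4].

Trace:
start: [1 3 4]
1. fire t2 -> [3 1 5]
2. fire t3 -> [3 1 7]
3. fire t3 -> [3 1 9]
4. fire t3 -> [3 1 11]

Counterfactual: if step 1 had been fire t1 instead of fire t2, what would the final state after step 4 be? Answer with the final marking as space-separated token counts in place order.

(re-executing from step 1 with the substitution; state before step 1: [1 3 4])
1. fire t1 -> [1 3 4]
2. fire t3 -> [1 3 6]
3. fire t3 -> [1 3 8]
4. fire t3 -> [1 3 10]

1 3 10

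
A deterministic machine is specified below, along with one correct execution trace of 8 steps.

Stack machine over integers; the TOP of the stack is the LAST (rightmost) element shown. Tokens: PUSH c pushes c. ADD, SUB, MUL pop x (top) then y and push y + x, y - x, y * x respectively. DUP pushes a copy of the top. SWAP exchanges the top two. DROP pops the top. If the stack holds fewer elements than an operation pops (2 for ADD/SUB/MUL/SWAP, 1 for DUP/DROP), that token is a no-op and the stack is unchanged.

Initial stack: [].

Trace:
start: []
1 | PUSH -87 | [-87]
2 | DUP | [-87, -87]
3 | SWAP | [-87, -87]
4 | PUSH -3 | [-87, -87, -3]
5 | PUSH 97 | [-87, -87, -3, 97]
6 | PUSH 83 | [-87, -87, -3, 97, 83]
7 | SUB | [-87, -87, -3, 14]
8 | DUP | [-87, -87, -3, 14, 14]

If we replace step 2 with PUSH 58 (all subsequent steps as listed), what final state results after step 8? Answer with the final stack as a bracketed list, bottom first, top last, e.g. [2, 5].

(re-executing from step 2 with the substitution; state before step 2: [-87])
2 | PUSH 58 | [-87, 58]
3 | SWAP | [58, -87]
4 | PUSH -3 | [58, -87, -3]
5 | PUSH 97 | [58, -87, -3, 97]
6 | PUSH 83 | [58, -87, -3, 97, 83]
7 | SUB | [58, -87, -3, 14]
8 | DUP | [58, -87, -3, 14, 14]

[58, -87, -3, 14, 14]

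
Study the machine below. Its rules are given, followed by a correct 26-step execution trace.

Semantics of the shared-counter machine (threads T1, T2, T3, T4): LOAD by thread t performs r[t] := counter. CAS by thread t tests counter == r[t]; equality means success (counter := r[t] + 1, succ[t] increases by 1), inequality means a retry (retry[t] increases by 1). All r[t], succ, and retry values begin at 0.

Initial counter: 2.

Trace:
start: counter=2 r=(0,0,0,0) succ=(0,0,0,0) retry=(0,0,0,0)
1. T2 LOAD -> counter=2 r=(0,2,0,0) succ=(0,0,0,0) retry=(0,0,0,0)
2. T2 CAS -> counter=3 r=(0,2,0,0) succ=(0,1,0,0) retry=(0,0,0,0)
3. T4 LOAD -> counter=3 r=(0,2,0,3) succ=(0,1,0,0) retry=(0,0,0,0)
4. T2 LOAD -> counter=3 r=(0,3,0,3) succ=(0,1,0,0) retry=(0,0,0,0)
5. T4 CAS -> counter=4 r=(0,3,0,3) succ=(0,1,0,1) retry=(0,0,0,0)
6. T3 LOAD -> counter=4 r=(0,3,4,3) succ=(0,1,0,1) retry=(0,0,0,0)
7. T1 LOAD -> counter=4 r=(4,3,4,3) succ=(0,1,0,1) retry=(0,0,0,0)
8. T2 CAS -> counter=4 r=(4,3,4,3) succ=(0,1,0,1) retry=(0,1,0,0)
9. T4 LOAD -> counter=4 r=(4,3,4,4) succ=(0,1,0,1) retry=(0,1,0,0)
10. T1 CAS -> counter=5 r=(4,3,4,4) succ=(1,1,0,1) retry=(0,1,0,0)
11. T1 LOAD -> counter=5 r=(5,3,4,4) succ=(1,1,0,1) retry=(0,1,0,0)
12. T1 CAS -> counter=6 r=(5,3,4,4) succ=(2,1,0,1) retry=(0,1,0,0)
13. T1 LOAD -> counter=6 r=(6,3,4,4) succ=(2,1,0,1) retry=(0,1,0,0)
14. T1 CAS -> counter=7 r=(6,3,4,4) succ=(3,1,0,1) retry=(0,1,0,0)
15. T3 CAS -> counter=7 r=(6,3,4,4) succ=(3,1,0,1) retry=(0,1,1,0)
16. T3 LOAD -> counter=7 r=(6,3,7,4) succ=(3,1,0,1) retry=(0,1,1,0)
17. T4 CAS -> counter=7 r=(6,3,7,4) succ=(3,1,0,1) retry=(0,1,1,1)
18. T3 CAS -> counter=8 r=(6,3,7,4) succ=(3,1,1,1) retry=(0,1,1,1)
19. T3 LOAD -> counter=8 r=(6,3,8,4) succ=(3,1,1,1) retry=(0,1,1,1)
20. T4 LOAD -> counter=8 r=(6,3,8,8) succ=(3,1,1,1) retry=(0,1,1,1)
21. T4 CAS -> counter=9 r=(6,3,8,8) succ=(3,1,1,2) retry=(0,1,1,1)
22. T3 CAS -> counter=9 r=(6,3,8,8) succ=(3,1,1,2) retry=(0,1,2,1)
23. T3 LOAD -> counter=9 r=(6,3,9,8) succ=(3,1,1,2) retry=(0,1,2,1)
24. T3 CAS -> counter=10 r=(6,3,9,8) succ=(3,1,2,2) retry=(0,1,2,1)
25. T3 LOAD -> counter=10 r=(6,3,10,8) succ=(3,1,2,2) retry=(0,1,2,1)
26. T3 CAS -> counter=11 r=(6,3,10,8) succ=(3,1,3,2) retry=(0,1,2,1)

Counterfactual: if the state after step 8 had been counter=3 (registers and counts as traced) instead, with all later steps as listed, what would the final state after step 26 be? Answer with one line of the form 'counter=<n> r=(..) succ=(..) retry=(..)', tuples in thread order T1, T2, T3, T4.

state after step 8 := counter=3 r=(4,3,4,3) succ=(0,1,0,1) retry=(0,1,0,0)
9. T4 LOAD -> counter=3 r=(4,3,4,3) succ=(0,1,0,1) retry=(0,1,0,0)
10. T1 CAS -> counter=3 r=(4,3,4,3) succ=(0,1,0,1) retry=(1,1,0,0)
11. T1 LOAD -> counter=3 r=(3,3,4,3) succ=(0,1,0,1) retry=(1,1,0,0)
12. T1 CAS -> counter=4 r=(3,3,4,3) succ=(1,1,0,1) retry=(1,1,0,0)
13. T1 LOAD -> counter=4 r=(4,3,4,3) succ=(1,1,0,1) retry=(1,1,0,0)
14. T1 CAS -> counter=5 r=(4,3,4,3) succ=(2,1,0,1) retry=(1,1,0,0)
15. T3 CAS -> counter=5 r=(4,3,4,3) succ=(2,1,0,1) retry=(1,1,1,0)
16. T3 LOAD -> counter=5 r=(4,3,5,3) succ=(2,1,0,1) retry=(1,1,1,0)
17. T4 CAS -> counter=5 r=(4,3,5,3) succ=(2,1,0,1) retry=(1,1,1,1)
18. T3 CAS -> counter=6 r=(4,3,5,3) succ=(2,1,1,1) retry=(1,1,1,1)
19. T3 LOAD -> counter=6 r=(4,3,6,3) succ=(2,1,1,1) retry=(1,1,1,1)
20. T4 LOAD -> counter=6 r=(4,3,6,6) succ=(2,1,1,1) retry=(1,1,1,1)
21. T4 CAS -> counter=7 r=(4,3,6,6) succ=(2,1,1,2) retry=(1,1,1,1)
22. T3 CAS -> counter=7 r=(4,3,6,6) succ=(2,1,1,2) retry=(1,1,2,1)
23. T3 LOAD -> counter=7 r=(4,3,7,6) succ=(2,1,1,2) retry=(1,1,2,1)
24. T3 CAS -> counter=8 r=(4,3,7,6) succ=(2,1,2,2) retry=(1,1,2,1)
25. T3 LOAD -> counter=8 r=(4,3,8,6) succ=(2,1,2,2) retry=(1,1,2,1)
26. T3 CAS -> counter=9 r=(4,3,8,6) succ=(2,1,3,2) retry=(1,1,2,1)

counter=9 r=(4,3,8,6) succ=(2,1,3,2) retry=(1,1,2,1)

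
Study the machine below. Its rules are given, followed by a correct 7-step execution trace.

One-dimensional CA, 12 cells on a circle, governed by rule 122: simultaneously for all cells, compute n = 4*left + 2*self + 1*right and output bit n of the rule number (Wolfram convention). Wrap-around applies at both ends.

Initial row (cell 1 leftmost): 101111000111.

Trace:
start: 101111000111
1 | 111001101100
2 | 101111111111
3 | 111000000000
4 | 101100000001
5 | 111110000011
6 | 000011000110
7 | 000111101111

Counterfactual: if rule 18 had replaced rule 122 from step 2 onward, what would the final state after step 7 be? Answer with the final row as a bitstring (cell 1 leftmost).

(re-executing steps 2..7 under rule 18; state before step 2: 111001101100)
2 | 000110000011
3 | 101001000100
4 | 000110101011
5 | 101000000000
6 | 000100000001
7 | 101010000010

101010000010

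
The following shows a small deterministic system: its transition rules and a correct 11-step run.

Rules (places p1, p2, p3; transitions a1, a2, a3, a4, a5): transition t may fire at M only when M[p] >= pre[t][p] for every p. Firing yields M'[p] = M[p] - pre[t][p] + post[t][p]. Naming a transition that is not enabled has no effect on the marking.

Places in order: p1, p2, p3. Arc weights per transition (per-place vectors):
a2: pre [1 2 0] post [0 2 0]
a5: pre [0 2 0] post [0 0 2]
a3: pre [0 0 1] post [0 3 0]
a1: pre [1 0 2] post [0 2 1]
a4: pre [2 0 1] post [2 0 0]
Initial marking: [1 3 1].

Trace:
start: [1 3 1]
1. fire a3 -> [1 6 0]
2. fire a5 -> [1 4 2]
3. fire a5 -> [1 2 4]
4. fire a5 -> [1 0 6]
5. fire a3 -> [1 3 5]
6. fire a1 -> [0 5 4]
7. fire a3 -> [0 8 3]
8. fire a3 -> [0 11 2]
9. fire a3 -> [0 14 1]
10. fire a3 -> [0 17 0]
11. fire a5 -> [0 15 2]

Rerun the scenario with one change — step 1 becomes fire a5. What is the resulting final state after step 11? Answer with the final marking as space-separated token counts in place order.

(re-executing from step 1 with the substitution; state before step 1: [1 3 1])
1. fire a5 -> [1 1 3]
2. fire a5 -> [1 1 3]
3. fire a5 -> [1 1 3]
4. fire a5 -> [1 1 3]
5. fire a3 -> [1 4 2]
6. fire a1 -> [0 6 1]
7. fire a3 -> [0 9 0]
8. fire a3 -> [0 9 0]
9. fire a3 -> [0 9 0]
10. fire a3 -> [0 9 0]
11. fire a5 -> [0 7 2]

0 7 2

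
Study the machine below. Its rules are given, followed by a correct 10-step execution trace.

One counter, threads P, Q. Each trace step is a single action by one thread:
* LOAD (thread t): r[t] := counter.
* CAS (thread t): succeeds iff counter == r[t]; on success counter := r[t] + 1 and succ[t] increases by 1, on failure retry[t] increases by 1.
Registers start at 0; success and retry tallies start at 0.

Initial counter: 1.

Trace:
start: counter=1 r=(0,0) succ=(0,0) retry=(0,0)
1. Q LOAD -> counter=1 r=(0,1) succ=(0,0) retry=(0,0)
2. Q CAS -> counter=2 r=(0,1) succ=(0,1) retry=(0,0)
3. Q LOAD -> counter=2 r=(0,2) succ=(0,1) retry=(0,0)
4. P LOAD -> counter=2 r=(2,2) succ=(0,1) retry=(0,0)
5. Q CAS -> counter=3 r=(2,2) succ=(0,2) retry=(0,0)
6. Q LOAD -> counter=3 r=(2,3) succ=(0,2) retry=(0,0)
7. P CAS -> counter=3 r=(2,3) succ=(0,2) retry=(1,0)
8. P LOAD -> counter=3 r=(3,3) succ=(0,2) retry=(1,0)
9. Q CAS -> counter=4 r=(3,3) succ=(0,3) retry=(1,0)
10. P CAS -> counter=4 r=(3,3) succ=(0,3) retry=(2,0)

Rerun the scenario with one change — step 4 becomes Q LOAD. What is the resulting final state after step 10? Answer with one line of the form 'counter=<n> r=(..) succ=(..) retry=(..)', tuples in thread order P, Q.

counter=4 r=(3,3) succ=(0,3) retry=(2,0)

(re-executing from step 4 with the substitution; state before step 4: counter=2 r=(0,2) succ=(0,1) retry=(0,0))
4. Q LOAD -> counter=2 r=(0,2) succ=(0,1) retry=(0,0)
5. Q CAS -> counter=3 r=(0,2) succ=(0,2) retry=(0,0)
6. Q LOAD -> counter=3 r=(0,3) succ=(0,2) retry=(0,0)
7. P CAS -> counter=3 r=(0,3) succ=(0,2) retry=(1,0)
8. P LOAD -> counter=3 r=(3,3) succ=(0,2) retry=(1,0)
9. Q CAS -> counter=4 r=(3,3) succ=(0,3) retry=(1,0)
10. P CAS -> counter=4 r=(3,3) succ=(0,3) retry=(2,0)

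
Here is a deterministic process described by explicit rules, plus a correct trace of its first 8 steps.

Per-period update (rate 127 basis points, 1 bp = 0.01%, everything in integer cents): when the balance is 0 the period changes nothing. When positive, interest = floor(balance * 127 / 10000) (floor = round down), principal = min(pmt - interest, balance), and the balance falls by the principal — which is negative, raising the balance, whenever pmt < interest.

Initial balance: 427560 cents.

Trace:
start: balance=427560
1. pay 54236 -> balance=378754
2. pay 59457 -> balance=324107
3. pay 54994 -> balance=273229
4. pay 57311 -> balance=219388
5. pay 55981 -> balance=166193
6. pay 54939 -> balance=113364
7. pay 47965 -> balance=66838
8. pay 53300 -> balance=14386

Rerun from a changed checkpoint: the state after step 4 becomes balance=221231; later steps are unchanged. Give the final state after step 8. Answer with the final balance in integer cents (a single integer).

state after step 4 := balance=221231
5. pay 55981 -> balance=168059
6. pay 54939 -> balance=115254
7. pay 47965 -> balance=68752
8. pay 53300 -> balance=16325

16325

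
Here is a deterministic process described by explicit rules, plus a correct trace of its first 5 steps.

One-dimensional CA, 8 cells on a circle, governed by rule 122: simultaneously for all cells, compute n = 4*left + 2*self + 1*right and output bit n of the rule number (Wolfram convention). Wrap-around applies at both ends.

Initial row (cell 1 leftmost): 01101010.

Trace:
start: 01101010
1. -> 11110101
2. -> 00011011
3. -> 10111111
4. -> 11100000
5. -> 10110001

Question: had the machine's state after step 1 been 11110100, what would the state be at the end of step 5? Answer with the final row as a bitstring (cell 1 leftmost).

11000110

state after step 1 := 11110100
2. -> 10011011
3. -> 11111110
4. -> 10000011
5. -> 11000110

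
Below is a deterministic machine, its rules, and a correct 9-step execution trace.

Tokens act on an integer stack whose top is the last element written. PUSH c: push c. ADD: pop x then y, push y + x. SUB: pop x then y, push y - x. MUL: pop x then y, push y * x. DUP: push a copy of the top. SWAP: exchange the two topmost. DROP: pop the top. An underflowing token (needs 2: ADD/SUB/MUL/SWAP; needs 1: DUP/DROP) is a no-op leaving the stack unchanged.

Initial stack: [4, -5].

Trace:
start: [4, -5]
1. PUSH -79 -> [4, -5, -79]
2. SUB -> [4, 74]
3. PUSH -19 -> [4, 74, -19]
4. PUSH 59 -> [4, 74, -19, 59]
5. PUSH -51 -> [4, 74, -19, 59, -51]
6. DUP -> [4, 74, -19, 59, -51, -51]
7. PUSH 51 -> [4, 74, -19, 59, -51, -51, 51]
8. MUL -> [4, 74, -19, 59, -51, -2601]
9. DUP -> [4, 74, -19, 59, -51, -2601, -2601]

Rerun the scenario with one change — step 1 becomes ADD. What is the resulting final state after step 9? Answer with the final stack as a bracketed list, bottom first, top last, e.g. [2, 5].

[-1, -19, 59, -51, -2601, -2601]

(re-executing from step 1 with the substitution; state before step 1: [4, -5])
1. ADD -> [-1]
2. SUB -> [-1]
3. PUSH -19 -> [-1, -19]
4. PUSH 59 -> [-1, -19, 59]
5. PUSH -51 -> [-1, -19, 59, -51]
6. DUP -> [-1, -19, 59, -51, -51]
7. PUSH 51 -> [-1, -19, 59, -51, -51, 51]
8. MUL -> [-1, -19, 59, -51, -2601]
9. DUP -> [-1, -19, 59, -51, -2601, -2601]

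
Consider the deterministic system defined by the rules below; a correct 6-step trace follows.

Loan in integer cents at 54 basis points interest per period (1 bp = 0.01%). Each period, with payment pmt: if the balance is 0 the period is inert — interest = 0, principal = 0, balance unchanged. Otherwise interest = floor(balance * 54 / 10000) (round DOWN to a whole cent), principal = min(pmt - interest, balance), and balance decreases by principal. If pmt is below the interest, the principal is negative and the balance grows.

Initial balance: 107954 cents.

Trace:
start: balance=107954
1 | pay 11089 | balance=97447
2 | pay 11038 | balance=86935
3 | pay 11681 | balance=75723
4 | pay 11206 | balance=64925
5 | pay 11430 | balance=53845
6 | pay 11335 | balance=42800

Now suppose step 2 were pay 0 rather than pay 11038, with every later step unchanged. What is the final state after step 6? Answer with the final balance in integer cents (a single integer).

54079

(re-executing from step 2 with the substitution; state before step 2: balance=97447)
2 | pay 0 | balance=97973
3 | pay 11681 | balance=86821
4 | pay 11206 | balance=76083
5 | pay 11430 | balance=65063
6 | pay 11335 | balance=54079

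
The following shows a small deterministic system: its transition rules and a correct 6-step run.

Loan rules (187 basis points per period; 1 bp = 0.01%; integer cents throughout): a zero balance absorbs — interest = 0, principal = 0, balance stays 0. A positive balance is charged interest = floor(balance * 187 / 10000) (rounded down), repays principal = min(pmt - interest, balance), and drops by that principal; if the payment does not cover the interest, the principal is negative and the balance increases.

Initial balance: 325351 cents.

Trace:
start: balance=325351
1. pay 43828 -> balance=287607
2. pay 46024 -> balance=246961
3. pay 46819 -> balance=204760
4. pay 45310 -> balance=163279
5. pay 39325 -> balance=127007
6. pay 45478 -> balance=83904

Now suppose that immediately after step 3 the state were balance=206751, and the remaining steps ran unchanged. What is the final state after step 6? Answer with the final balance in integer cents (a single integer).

86008

state after step 3 := balance=206751
4. pay 45310 -> balance=165307
5. pay 39325 -> balance=129073
6. pay 45478 -> balance=86008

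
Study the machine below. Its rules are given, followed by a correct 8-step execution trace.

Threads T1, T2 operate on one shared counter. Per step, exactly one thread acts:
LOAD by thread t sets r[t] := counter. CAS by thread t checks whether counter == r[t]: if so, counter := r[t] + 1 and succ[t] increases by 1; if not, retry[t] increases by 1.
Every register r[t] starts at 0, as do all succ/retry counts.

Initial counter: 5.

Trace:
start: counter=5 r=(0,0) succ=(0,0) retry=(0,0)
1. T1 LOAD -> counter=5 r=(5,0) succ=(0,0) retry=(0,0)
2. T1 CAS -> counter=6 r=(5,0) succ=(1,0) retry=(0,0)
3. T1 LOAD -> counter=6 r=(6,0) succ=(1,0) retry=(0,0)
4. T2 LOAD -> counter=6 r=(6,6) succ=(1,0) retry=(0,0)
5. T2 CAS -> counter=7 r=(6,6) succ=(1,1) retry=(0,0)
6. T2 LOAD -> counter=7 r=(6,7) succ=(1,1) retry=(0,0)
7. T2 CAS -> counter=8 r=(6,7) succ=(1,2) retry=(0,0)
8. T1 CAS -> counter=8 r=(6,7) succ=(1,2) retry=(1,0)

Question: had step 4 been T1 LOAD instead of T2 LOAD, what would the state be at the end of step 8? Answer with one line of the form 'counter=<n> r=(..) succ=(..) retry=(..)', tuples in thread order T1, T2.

counter=7 r=(6,6) succ=(1,1) retry=(1,1)

(re-executing from step 4 with the substitution; state before step 4: counter=6 r=(6,0) succ=(1,0) retry=(0,0))
4. T1 LOAD -> counter=6 r=(6,0) succ=(1,0) retry=(0,0)
5. T2 CAS -> counter=6 r=(6,0) succ=(1,0) retry=(0,1)
6. T2 LOAD -> counter=6 r=(6,6) succ=(1,0) retry=(0,1)
7. T2 CAS -> counter=7 r=(6,6) succ=(1,1) retry=(0,1)
8. T1 CAS -> counter=7 r=(6,6) succ=(1,1) retry=(1,1)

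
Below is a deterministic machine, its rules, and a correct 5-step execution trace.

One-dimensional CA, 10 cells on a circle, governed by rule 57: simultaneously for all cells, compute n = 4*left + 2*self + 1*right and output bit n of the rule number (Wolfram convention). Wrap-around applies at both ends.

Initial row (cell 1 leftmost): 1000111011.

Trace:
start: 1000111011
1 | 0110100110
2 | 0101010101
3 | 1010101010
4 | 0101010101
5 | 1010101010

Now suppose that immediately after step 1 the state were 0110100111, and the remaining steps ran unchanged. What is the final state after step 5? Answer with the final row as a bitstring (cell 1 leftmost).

1010101010

state after step 1 := 0110100111
2 | 1101010100
3 | 1010101010
4 | 0101010101
5 | 1010101010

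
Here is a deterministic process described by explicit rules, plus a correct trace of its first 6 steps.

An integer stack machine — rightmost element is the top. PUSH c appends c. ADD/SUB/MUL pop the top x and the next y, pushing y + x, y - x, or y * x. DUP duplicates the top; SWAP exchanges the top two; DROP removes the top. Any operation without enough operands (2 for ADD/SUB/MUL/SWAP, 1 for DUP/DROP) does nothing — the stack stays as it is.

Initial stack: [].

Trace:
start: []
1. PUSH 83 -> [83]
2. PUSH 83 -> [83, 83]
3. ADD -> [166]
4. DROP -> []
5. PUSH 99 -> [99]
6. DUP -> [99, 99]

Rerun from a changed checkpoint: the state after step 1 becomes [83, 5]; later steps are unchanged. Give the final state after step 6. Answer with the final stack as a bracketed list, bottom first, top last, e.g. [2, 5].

state after step 1 := [83, 5]
2. PUSH 83 -> [83, 5, 83]
3. ADD -> [83, 88]
4. DROP -> [83]
5. PUSH 99 -> [83, 99]
6. DUP -> [83, 99, 99]

[83, 99, 99]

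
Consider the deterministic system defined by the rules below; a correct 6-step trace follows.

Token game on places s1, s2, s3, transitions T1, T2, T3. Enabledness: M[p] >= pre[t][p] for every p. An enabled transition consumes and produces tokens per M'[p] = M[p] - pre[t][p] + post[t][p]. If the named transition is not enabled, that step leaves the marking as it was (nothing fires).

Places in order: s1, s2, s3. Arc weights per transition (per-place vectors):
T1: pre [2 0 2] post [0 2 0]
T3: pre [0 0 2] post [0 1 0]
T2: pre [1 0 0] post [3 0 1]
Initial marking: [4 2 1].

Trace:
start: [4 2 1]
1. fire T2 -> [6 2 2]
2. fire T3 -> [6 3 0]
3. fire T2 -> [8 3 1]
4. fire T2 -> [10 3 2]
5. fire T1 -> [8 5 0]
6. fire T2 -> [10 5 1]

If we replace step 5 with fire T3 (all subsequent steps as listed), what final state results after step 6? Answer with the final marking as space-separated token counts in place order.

12 4 1

(re-executing from step 5 with the substitution; state before step 5: [10 3 2])
5. fire T3 -> [10 4 0]
6. fire T2 -> [12 4 1]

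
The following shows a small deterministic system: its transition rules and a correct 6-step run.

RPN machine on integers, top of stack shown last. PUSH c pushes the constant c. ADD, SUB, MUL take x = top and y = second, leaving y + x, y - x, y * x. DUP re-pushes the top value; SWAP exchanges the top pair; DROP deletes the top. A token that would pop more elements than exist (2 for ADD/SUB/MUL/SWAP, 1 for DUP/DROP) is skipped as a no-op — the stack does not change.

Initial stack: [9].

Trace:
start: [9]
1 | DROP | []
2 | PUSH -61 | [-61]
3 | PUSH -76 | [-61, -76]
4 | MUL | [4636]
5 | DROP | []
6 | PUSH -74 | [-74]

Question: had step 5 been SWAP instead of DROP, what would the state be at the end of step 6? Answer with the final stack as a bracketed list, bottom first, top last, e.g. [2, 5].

(re-executing from step 5 with the substitution; state before step 5: [4636])
5 | SWAP | [4636]
6 | PUSH -74 | [4636, -74]

[4636, -74]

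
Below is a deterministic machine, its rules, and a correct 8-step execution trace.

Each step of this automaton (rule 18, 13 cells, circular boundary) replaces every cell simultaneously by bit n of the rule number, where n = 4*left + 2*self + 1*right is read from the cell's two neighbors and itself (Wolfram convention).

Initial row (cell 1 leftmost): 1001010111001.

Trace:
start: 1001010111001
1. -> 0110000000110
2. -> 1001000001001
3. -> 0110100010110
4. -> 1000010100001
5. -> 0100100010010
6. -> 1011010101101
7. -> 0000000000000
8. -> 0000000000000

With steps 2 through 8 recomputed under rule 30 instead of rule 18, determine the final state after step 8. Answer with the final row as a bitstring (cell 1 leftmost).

0010001110011

(re-executing steps 2..8 under rule 30; state before step 2: 0110000000110)
2. -> 1101000001101
3. -> 0001100011001
4. -> 1011010110111
5. -> 0010010100100
6. -> 0111110111110
7. -> 1100000100001
8. -> 0010001110011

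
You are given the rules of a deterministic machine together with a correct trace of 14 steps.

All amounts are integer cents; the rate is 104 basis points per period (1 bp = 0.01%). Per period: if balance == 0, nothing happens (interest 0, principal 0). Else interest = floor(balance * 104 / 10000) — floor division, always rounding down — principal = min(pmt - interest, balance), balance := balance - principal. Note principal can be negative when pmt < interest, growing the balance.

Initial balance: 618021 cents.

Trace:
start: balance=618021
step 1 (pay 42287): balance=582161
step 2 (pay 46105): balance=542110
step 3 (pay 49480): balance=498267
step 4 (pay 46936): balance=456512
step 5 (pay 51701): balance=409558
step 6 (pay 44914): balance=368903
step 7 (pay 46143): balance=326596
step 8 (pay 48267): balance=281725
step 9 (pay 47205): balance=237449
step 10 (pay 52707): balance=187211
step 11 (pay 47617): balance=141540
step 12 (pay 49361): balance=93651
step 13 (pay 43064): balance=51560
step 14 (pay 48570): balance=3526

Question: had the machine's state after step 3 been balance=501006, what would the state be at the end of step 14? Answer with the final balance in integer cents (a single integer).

6595

state after step 3 := balance=501006
step 4 (pay 46936): balance=459280
step 5 (pay 51701): balance=412355
step 6 (pay 44914): balance=371729
step 7 (pay 46143): balance=329451
step 8 (pay 48267): balance=284610
step 9 (pay 47205): balance=240364
step 10 (pay 52707): balance=190156
step 11 (pay 47617): balance=144516
step 12 (pay 49361): balance=96657
step 13 (pay 43064): balance=54598
step 14 (pay 48570): balance=6595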